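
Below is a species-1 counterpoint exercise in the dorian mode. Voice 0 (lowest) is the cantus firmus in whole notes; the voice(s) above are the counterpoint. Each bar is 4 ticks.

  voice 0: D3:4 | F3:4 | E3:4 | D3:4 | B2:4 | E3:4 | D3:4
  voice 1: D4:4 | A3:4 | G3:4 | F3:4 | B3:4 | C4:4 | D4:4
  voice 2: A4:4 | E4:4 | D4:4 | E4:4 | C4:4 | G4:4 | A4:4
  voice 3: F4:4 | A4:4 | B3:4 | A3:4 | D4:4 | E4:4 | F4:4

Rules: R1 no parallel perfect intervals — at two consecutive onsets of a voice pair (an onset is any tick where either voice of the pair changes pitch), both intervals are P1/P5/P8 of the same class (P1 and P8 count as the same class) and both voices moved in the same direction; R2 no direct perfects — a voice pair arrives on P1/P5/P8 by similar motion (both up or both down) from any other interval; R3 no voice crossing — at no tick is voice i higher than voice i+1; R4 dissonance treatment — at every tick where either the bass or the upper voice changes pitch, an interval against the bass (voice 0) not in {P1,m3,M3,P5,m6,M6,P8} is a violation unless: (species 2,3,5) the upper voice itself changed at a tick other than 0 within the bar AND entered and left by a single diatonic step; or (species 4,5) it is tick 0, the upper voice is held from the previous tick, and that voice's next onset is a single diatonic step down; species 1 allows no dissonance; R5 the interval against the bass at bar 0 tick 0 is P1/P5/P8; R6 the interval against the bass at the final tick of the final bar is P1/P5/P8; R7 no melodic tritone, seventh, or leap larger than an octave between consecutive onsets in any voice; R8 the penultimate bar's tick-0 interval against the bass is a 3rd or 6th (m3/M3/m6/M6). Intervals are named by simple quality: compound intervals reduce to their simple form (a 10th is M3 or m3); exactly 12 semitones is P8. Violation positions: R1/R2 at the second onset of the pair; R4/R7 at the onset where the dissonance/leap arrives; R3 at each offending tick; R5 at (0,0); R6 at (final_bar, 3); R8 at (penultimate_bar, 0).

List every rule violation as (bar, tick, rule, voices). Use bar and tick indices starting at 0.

(0, 0, R3, (2, 3))
(0, 0, R5, (0, 3))
(0, 1, R3, (2, 3))
(0, 2, R3, (2, 3))
(0, 3, R3, (2, 3))
(1, 0, R1, (1, 2))
(1, 0, R4, (0, 2))
(2, 0, R1, (1, 2))
(2, 0, R2, (0, 3))
(2, 0, R3, (2, 3))
(2, 0, R4, (0, 2))
(2, 0, R7, (3,))
(2, 1, R3, (2, 3))
(2, 2, R3, (2, 3))
(2, 3, R3, (2, 3))
(3, 0, R1, (0, 3))
(3, 0, R3, (2, 3))
(3, 0, R4, (0, 2))
(3, 1, R3, (2, 3))
(3, 2, R3, (2, 3))
(3, 3, R3, (2, 3))
(4, 0, R4, (0, 2))
(4, 0, R7, (1,))
(5, 0, R2, (0, 3))
(5, 0, R2, (1, 2))
(5, 0, R3, (2, 3))
(5, 0, R8, (0, 3))
(5, 1, R3, (2, 3))
(5, 2, R3, (2, 3))
(5, 3, R3, (2, 3))
(6, 0, R1, (1, 2))
(6, 0, R3, (2, 3))
(6, 1, R3, (2, 3))
(6, 2, R3, (2, 3))
(6, 3, R3, (2, 3))
(6, 3, R6, (0, 3))

bar 0: v0=D3 v1=D4 v2=A4 v3=F4 downbeat m3
bar 1: v0=F3 v1=A3 v2=E4 v3=A4 downbeat M3
bar 2: v0=E3 v1=G3 v2=D4 v3=B3 downbeat P5
bar 3: v0=D3 v1=F3 v2=E4 v3=A3 downbeat P5
bar 4: v0=B2 v1=B3 v2=C4 v3=D4 downbeat m3
bar 5: v0=E3 v1=C4 v2=G4 v3=E4 downbeat P8
bar 6: v0=D3 v1=D4 v2=A4 v3=F4 downbeat m3
  -> R3 @ bar 0 tick 0 v(2, 3): A4 above F4
  -> R5 @ bar 0 tick 0 v(0, 3): opens on m3
  -> R3 @ bar 0 tick 1 v(2, 3): A4 above F4
  -> R3 @ bar 0 tick 2 v(2, 3): A4 above F4
  -> R3 @ bar 0 tick 3 v(2, 3): A4 above F4
  -> R1 @ bar 1 tick 0 v(1, 2): D4/A4 P5 -> A3/E4 P5 similar
  -> R4 @ bar 1 tick 0 v(0, 2): F3/E4 M7 untreated
  -> R1 @ bar 2 tick 0 v(1, 2): A3/E4 P5 -> G3/D4 P5 similar
  -> R2 @ bar 2 tick 0 v(0, 3): F3/A4 M3 -> E3/B3 P5 similar
  -> R3 @ bar 2 tick 0 v(2, 3): D4 above B3
  -> R4 @ bar 2 tick 0 v(0, 2): E3/D4 m7 untreated
  -> R7 @ bar 2 tick 0 v(3,): A4->B3 leap 10st
  -> R3 @ bar 2 tick 1 v(2, 3): D4 above B3
  -> R3 @ bar 2 tick 2 v(2, 3): D4 above B3
  -> R3 @ bar 2 tick 3 v(2, 3): D4 above B3
  -> R1 @ bar 3 tick 0 v(0, 3): E3/B3 P5 -> D3/A3 P5 similar
  -> R3 @ bar 3 tick 0 v(2, 3): E4 above A3
  -> R4 @ bar 3 tick 0 v(0, 2): D3/E4 M2 untreated
  -> R3 @ bar 3 tick 1 v(2, 3): E4 above A3
  -> R3 @ bar 3 tick 2 v(2, 3): E4 above A3
  -> R3 @ bar 3 tick 3 v(2, 3): E4 above A3
  -> R4 @ bar 4 tick 0 v(0, 2): B2/C4 m2 untreated
  -> R7 @ bar 4 tick 0 v(1,): F3->B3 leap 6st
  -> R2 @ bar 5 tick 0 v(0, 3): B2/D4 m3 -> E3/E4 P8 similar
  -> R2 @ bar 5 tick 0 v(1, 2): B3/C4 m2 -> C4/G4 P5 similar
  -> R3 @ bar 5 tick 0 v(2, 3): G4 above E4
  -> R8 @ bar 5 tick 0 v(0, 3): penult P8 not 3rd/6th
  -> R3 @ bar 5 tick 1 v(2, 3): G4 above E4
  -> R3 @ bar 5 tick 2 v(2, 3): G4 above E4
  -> R3 @ bar 5 tick 3 v(2, 3): G4 above E4
  -> R1 @ bar 6 tick 0 v(1, 2): C4/G4 P5 -> D4/A4 P5 similar
  -> R3 @ bar 6 tick 0 v(2, 3): A4 above F4
  -> R3 @ bar 6 tick 1 v(2, 3): A4 above F4
  -> R3 @ bar 6 tick 2 v(2, 3): A4 above F4
  -> R3 @ bar 6 tick 3 v(2, 3): A4 above F4
  -> R6 @ bar 6 tick 3 v(0, 3): closes on m3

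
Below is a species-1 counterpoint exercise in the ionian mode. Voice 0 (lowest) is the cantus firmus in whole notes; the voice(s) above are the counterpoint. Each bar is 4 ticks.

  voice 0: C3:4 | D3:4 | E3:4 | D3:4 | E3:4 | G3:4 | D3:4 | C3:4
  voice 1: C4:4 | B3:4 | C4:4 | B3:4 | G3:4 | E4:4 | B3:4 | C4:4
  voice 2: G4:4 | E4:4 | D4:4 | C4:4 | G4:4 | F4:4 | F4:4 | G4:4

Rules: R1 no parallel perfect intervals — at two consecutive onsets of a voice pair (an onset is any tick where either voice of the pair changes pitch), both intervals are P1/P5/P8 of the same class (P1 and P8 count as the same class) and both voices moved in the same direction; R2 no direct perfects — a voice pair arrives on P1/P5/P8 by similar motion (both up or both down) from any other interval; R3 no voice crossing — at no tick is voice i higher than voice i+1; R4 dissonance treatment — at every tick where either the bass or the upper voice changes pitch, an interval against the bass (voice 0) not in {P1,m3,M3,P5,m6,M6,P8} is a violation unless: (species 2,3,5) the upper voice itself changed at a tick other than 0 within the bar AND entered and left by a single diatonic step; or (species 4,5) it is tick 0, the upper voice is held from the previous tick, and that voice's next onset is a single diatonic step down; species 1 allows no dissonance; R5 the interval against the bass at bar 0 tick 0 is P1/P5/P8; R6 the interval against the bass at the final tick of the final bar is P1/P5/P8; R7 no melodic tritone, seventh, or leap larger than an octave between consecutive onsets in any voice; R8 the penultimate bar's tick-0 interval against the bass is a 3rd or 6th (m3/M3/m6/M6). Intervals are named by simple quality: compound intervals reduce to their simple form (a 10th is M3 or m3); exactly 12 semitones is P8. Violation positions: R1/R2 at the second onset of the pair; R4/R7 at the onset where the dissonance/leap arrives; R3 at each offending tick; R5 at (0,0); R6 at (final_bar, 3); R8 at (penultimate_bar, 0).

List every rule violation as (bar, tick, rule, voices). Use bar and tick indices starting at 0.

bar 0: v0=C3 v1=C4 v2=G4 downbeat P5
bar 1: v0=D3 v1=B3 v2=E4 downbeat M2
bar 2: v0=E3 v1=C4 v2=D4 downbeat m7
bar 3: v0=D3 v1=B3 v2=C4 downbeat m7
bar 4: v0=E3 v1=G3 v2=G4 downbeat m3
bar 5: v0=G3 v1=E4 v2=F4 downbeat m7
bar 6: v0=D3 v1=B3 v2=F4 downbeat m3
bar 7: v0=C3 v1=C4 v2=G4 downbeat P5
  -> R4 @ bar 1 tick 0 v(0, 2): D3/E4 M2 untreated
  -> R4 @ bar 2 tick 0 v(0, 2): E3/D4 m7 untreated
  -> R4 @ bar 3 tick 0 v(0, 2): D3/C4 m7 untreated
  -> R4 @ bar 5 tick 0 v(0, 2): G3/F4 m7 untreated
  -> R2 @ bar 7 tick 0 v(1, 2): B3/F4 TT -> C4/G4 P5 similar

(1, 0, R4, (0, 2))
(2, 0, R4, (0, 2))
(3, 0, R4, (0, 2))
(5, 0, R4, (0, 2))
(7, 0, R2, (1, 2))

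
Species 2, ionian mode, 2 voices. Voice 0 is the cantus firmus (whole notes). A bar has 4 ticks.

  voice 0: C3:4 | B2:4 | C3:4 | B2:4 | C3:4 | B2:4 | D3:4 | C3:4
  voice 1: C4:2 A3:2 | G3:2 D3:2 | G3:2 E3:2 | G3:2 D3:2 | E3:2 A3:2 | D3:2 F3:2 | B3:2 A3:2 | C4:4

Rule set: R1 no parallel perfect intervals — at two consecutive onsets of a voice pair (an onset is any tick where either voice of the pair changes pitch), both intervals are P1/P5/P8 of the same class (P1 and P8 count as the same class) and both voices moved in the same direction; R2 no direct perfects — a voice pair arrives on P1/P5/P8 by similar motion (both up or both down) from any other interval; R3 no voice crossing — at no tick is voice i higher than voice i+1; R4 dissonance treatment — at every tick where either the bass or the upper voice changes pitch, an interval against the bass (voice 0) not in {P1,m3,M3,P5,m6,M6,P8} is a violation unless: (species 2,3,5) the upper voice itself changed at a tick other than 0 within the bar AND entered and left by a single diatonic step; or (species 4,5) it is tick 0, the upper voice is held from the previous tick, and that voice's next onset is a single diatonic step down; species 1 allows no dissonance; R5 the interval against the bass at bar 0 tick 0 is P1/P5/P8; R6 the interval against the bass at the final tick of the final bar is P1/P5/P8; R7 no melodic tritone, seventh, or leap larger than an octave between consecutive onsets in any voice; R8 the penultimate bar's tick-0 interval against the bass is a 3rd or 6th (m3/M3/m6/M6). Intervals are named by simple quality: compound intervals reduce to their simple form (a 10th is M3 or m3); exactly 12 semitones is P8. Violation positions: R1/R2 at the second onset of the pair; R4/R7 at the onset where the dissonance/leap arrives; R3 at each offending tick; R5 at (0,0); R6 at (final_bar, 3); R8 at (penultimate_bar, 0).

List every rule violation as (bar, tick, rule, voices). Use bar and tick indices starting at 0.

(2, 0, R2, (0, 1))
(5, 2, R4, (0, 1))
(6, 0, R7, (1,))

bar 0: v0=C3 v1=C4 downbeat P8
bar 1: v0=B2 v1=G3 downbeat m6
bar 2: v0=C3 v1=G3 downbeat P5
bar 3: v0=B2 v1=G3 downbeat m6
bar 4: v0=C3 v1=E3 downbeat M3
bar 5: v0=B2 v1=D3 downbeat m3
bar 6: v0=D3 v1=B3 downbeat M6
bar 7: v0=C3 v1=C4 downbeat P8
  -> R2 @ bar 2 tick 0 v(0, 1): B2/D3 m3 -> C3/G3 P5 similar
  -> R4 @ bar 5 tick 2 v(0, 1): B2/F3 TT untreated
  -> R7 @ bar 6 tick 0 v(1,): F3->B3 leap 6st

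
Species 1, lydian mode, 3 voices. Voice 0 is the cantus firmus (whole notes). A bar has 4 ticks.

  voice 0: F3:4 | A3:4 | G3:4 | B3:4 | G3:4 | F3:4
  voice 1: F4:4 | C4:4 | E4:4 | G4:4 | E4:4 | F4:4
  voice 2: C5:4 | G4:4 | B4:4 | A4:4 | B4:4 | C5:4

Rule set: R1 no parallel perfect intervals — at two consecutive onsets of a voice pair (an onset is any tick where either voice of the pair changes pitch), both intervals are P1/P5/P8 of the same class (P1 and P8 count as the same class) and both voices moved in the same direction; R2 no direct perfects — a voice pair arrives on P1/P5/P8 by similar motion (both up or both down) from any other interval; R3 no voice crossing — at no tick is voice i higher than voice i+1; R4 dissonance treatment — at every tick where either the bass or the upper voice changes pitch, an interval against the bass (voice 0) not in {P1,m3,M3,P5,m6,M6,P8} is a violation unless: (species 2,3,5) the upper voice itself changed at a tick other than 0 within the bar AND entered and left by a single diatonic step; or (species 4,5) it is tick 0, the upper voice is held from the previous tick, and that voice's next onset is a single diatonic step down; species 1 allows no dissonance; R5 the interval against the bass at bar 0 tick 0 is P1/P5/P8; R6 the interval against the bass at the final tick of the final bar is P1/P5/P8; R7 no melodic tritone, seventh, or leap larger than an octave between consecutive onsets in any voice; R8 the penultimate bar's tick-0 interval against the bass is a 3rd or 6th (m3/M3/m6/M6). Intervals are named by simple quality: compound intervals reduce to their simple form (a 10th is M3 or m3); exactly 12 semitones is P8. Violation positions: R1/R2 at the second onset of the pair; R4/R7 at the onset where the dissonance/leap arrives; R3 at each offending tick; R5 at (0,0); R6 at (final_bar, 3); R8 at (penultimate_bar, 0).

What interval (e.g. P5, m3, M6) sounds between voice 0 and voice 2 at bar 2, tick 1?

voice 0=G3 voice 2=B4 -> M3

M3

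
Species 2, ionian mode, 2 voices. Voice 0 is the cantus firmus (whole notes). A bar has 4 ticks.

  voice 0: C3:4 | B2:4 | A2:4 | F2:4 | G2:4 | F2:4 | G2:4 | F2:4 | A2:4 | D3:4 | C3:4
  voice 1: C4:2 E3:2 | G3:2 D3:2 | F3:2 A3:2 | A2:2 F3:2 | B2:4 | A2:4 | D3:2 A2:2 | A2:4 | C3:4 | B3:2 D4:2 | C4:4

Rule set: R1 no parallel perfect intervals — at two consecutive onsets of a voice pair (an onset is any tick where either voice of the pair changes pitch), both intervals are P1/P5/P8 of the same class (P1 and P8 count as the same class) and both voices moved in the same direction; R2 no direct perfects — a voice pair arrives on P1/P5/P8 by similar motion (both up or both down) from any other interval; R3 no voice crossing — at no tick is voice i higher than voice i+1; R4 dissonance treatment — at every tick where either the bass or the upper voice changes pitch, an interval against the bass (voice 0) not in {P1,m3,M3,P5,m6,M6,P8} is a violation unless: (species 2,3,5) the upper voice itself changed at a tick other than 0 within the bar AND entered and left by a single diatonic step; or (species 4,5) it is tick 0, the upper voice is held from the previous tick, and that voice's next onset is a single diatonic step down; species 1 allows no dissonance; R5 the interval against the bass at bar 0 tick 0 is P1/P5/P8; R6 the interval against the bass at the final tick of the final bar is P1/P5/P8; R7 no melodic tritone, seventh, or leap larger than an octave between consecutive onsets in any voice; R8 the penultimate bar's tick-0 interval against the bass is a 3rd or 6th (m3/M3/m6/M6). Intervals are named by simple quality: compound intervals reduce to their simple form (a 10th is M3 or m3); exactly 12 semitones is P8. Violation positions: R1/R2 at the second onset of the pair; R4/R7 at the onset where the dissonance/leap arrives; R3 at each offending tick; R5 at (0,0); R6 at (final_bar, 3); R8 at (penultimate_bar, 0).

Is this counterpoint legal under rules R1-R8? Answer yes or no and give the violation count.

No (5 violations)

bar 0: v0=C3 v1=C4 (P8)
bar 1: v0=B2 v1=G3 (m6)
bar 2: v0=A2 v1=F3 (m6)
bar 3: v0=F2 v1=A2 (M3)
bar 4: v0=G2 v1=B2 (M3)
bar 5: v0=F2 v1=A2 (M3)
bar 6: v0=G2 v1=D3 (P5)
bar 7: v0=F2 v1=A2 (M3)
bar 8: v0=A2 v1=C3 (m3)
bar 9: v0=D3 v1=B3 (M6)
bar 10: v0=C3 v1=C4 (P8)
  R7 @ bar4.0: F3->B2 leap 6st
  R2 @ bar6.0: F2/A2 M3 -> G2/D3 P5 similar
  R4 @ bar6.2: G2/A2 M2 untreated
  R7 @ bar9.0: C3->B3 leap 11st
  R1 @ bar10.0: D3/D4 P8 -> C3/C4 P8 similar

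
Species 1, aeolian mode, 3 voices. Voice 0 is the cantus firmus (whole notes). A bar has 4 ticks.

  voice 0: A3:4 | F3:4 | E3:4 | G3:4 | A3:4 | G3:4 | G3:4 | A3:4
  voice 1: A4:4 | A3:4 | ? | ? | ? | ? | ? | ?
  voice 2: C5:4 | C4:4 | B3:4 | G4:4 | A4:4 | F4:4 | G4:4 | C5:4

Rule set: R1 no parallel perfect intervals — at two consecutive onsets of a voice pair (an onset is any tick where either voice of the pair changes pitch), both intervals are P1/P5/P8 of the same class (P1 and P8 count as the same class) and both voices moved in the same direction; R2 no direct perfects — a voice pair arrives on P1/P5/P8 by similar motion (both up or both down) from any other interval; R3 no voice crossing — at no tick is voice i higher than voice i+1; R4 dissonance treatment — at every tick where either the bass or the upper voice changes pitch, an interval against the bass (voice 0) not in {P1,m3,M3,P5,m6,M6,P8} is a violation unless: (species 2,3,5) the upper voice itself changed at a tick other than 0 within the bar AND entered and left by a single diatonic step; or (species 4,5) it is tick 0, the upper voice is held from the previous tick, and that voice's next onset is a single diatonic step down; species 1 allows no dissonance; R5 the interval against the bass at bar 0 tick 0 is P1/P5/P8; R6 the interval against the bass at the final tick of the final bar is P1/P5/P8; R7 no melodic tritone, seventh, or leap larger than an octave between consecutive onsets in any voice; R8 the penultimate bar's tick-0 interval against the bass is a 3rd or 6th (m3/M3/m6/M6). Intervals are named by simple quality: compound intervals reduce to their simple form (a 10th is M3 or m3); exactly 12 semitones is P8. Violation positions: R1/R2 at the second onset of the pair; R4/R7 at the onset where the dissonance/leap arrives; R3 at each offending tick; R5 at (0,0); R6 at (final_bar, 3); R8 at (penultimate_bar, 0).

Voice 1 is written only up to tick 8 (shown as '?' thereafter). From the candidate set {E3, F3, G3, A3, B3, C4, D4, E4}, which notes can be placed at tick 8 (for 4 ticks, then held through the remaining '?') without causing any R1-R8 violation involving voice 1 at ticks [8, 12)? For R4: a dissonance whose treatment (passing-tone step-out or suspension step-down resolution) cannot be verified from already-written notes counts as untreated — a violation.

{B3, G3}

E3: violates R2
F3: violates R4
G3: legal
A3: violates R4
B3: legal
C4: violates R3
D4: violates R3,R4
E4: violates R3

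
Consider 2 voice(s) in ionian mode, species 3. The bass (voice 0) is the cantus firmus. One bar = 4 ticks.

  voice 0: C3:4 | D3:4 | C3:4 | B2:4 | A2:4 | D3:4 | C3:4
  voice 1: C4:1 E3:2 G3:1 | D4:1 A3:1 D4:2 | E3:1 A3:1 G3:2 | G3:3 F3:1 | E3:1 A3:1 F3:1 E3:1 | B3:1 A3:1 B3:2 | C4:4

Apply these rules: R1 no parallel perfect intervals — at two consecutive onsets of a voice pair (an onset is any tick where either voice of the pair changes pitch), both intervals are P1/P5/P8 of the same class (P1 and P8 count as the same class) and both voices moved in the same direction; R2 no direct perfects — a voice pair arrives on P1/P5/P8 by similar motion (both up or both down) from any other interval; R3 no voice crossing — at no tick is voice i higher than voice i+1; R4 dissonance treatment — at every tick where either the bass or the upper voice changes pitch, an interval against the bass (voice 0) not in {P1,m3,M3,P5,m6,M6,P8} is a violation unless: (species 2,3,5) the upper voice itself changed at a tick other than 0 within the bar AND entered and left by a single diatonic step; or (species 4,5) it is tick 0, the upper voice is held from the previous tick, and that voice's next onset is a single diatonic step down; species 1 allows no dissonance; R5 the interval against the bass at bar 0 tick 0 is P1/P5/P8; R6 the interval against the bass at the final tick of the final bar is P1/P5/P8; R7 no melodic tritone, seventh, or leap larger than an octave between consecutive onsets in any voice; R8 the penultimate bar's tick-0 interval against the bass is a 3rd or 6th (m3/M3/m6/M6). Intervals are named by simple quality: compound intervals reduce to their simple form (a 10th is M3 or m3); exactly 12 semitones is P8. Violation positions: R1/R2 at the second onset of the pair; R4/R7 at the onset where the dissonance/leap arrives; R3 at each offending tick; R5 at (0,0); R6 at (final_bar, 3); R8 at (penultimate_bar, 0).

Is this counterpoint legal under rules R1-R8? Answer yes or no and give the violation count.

No (3 violations)

bar 0: v0=C3 v1=C4 (P8)
bar 1: v0=D3 v1=D4 (P8)
bar 2: v0=C3 v1=E3 (M3)
bar 3: v0=B2 v1=G3 (m6)
bar 4: v0=A2 v1=E3 (P5)
bar 5: v0=D3 v1=B3 (M6)
bar 6: v0=C3 v1=C4 (P8)
  R2 @ bar1.0: C3/G3 P5 -> D3/D4 P8 similar
  R7 @ bar2.0: D4->E3 leap 10st
  R2 @ bar4.0: B2/F3 TT -> A2/E3 P5 similar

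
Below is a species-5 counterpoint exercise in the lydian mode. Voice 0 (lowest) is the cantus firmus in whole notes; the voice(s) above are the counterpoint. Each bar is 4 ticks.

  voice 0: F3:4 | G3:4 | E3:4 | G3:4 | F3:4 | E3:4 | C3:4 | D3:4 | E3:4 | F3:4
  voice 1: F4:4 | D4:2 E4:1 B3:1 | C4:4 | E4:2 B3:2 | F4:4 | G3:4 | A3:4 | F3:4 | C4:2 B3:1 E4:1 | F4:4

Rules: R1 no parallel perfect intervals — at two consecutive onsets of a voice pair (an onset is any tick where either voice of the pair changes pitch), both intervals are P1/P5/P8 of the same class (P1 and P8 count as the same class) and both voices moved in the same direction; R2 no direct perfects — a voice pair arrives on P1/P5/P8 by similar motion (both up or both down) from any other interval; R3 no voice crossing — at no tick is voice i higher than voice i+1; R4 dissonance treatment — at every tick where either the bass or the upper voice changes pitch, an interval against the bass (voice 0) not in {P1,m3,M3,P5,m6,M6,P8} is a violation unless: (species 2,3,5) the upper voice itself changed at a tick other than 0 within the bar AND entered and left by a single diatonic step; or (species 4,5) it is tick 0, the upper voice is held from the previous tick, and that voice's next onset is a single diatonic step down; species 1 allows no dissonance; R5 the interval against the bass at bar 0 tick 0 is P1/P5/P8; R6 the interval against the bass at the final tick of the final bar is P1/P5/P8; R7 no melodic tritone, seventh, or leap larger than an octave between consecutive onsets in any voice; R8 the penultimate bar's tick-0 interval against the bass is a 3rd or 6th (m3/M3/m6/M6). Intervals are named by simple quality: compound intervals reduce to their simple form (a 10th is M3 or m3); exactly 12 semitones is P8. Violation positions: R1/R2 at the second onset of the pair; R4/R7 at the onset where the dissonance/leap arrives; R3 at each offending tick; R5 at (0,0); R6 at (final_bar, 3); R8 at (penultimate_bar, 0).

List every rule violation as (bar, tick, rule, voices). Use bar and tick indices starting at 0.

(4, 0, R7, (1,))
(5, 0, R7, (1,))
(9, 0, R1, (0, 1))

bar 0: v0=F3 v1=F4 downbeat P8
bar 1: v0=G3 v1=D4 downbeat P5
bar 2: v0=E3 v1=C4 downbeat m6
bar 3: v0=G3 v1=E4 downbeat M6
bar 4: v0=F3 v1=F4 downbeat P8
bar 5: v0=E3 v1=G3 downbeat m3
bar 6: v0=C3 v1=A3 downbeat M6
bar 7: v0=D3 v1=F3 downbeat m3
bar 8: v0=E3 v1=C4 downbeat m6
bar 9: v0=F3 v1=F4 downbeat P8
  -> R7 @ bar 4 tick 0 v(1,): B3->F4 leap 6st
  -> R7 @ bar 5 tick 0 v(1,): F4->G3 leap 10st
  -> R1 @ bar 9 tick 0 v(0, 1): E3/E4 P8 -> F3/F4 P8 similar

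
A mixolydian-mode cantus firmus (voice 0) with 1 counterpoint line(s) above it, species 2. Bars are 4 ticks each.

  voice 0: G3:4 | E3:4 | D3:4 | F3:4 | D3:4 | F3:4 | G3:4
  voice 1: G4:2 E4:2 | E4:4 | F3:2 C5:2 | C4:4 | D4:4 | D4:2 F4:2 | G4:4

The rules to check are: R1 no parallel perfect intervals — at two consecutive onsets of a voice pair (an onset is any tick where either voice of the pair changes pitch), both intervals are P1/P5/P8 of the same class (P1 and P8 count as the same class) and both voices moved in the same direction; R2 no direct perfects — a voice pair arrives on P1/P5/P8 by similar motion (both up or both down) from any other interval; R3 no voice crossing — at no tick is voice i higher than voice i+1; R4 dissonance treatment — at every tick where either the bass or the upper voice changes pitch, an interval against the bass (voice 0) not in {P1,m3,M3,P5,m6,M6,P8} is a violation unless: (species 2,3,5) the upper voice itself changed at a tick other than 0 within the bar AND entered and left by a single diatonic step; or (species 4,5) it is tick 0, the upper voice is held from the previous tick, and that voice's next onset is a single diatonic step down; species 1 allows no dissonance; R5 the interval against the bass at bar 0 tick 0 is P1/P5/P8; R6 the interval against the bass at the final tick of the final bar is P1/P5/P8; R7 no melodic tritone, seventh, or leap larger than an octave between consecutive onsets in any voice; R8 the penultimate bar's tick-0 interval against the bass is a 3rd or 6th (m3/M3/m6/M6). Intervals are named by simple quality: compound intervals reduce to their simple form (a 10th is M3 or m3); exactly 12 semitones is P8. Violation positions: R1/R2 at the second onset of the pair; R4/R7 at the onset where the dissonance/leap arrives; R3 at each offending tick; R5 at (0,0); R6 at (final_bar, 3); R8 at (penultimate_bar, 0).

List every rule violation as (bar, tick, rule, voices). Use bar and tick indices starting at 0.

(2, 0, R7, (1,))
(2, 2, R4, (0, 1))
(2, 2, R7, (1,))
(6, 0, R1, (0, 1))

bar 0: v0=G3 v1=G4 downbeat P8
bar 1: v0=E3 v1=E4 downbeat P8
bar 2: v0=D3 v1=F3 downbeat m3
bar 3: v0=F3 v1=C4 downbeat P5
bar 4: v0=D3 v1=D4 downbeat P8
bar 5: v0=F3 v1=D4 downbeat M6
bar 6: v0=G3 v1=G4 downbeat P8
  -> R7 @ bar 2 tick 0 v(1,): E4->F3 leap 11st
  -> R4 @ bar 2 tick 2 v(0, 1): D3/C5 m7 untreated
  -> R7 @ bar 2 tick 2 v(1,): F3->C5 leap 19st
  -> R1 @ bar 6 tick 0 v(0, 1): F3/F4 P8 -> G3/G4 P8 similar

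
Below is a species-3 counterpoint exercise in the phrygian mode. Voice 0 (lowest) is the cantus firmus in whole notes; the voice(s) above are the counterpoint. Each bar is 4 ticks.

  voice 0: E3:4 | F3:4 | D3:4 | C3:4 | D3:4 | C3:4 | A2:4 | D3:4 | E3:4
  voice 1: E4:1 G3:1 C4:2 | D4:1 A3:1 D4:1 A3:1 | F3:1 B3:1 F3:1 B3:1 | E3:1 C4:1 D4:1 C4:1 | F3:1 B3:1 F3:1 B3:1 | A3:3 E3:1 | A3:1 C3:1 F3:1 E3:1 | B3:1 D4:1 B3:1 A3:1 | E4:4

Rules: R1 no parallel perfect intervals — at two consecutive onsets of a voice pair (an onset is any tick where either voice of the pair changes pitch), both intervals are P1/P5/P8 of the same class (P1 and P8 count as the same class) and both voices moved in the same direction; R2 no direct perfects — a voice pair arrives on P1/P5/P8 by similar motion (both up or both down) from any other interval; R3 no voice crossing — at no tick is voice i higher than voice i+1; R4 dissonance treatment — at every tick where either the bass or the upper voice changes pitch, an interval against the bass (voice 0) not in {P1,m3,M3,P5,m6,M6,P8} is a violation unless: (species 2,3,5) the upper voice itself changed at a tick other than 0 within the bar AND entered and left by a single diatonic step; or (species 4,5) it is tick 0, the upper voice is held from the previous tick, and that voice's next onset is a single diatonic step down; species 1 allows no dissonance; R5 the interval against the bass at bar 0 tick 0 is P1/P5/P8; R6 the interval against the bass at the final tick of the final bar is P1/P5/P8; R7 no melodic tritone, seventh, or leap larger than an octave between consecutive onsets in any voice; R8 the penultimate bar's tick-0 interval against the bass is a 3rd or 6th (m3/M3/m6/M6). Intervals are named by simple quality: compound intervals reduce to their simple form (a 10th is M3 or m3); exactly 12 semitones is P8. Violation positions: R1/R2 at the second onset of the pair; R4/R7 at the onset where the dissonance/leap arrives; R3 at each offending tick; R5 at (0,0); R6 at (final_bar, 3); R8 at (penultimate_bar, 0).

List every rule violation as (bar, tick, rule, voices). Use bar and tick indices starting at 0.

(2, 1, R7, (1,))
(2, 2, R7, (1,))
(2, 3, R7, (1,))
(4, 1, R7, (1,))
(4, 2, R7, (1,))
(4, 3, R7, (1,))
(8, 0, R2, (0, 1))

bar 0: v0=E3 v1=E4 downbeat P8
bar 1: v0=F3 v1=D4 downbeat M6
bar 2: v0=D3 v1=F3 downbeat m3
bar 3: v0=C3 v1=E3 downbeat M3
bar 4: v0=D3 v1=F3 downbeat m3
bar 5: v0=C3 v1=A3 downbeat M6
bar 6: v0=A2 v1=A3 downbeat P8
bar 7: v0=D3 v1=B3 downbeat M6
bar 8: v0=E3 v1=E4 downbeat P8
  -> R7 @ bar 2 tick 1 v(1,): F3->B3 leap 6st
  -> R7 @ bar 2 tick 2 v(1,): B3->F3 leap 6st
  -> R7 @ bar 2 tick 3 v(1,): F3->B3 leap 6st
  -> R7 @ bar 4 tick 1 v(1,): F3->B3 leap 6st
  -> R7 @ bar 4 tick 2 v(1,): B3->F3 leap 6st
  -> R7 @ bar 4 tick 3 v(1,): F3->B3 leap 6st
  -> R2 @ bar 8 tick 0 v(0, 1): D3/A3 P5 -> E3/E4 P8 similar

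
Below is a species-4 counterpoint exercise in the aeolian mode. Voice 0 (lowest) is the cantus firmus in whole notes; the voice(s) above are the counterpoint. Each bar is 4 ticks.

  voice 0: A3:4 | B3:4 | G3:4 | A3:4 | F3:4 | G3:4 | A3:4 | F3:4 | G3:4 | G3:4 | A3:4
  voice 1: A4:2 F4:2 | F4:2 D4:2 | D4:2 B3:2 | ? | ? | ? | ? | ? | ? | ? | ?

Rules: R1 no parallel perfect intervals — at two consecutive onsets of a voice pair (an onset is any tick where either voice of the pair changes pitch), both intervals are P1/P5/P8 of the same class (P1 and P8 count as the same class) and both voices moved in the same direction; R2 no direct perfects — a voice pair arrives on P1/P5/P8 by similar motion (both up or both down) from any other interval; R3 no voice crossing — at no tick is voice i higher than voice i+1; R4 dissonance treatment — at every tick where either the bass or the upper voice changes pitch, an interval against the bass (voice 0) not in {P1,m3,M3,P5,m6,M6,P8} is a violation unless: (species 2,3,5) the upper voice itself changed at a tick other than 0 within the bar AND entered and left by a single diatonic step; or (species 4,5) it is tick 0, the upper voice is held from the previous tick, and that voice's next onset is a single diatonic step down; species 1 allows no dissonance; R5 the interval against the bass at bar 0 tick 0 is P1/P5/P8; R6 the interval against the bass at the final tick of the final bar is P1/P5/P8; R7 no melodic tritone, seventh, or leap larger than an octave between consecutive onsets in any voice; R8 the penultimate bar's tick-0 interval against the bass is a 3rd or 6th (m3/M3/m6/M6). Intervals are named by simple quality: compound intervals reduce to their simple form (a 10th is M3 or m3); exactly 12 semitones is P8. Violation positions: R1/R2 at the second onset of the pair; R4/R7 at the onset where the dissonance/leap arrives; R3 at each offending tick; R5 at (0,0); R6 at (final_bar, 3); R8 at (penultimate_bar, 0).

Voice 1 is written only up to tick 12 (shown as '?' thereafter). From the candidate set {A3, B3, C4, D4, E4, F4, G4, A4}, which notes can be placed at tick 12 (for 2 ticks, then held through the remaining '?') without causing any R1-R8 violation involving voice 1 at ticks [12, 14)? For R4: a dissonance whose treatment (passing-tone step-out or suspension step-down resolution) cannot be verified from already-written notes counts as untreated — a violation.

A3: legal
B3: violates R4
C4: legal
D4: violates R4
E4: violates R2
F4: violates R7
G4: violates R4
A4: violates R2,R7

{A3, C4}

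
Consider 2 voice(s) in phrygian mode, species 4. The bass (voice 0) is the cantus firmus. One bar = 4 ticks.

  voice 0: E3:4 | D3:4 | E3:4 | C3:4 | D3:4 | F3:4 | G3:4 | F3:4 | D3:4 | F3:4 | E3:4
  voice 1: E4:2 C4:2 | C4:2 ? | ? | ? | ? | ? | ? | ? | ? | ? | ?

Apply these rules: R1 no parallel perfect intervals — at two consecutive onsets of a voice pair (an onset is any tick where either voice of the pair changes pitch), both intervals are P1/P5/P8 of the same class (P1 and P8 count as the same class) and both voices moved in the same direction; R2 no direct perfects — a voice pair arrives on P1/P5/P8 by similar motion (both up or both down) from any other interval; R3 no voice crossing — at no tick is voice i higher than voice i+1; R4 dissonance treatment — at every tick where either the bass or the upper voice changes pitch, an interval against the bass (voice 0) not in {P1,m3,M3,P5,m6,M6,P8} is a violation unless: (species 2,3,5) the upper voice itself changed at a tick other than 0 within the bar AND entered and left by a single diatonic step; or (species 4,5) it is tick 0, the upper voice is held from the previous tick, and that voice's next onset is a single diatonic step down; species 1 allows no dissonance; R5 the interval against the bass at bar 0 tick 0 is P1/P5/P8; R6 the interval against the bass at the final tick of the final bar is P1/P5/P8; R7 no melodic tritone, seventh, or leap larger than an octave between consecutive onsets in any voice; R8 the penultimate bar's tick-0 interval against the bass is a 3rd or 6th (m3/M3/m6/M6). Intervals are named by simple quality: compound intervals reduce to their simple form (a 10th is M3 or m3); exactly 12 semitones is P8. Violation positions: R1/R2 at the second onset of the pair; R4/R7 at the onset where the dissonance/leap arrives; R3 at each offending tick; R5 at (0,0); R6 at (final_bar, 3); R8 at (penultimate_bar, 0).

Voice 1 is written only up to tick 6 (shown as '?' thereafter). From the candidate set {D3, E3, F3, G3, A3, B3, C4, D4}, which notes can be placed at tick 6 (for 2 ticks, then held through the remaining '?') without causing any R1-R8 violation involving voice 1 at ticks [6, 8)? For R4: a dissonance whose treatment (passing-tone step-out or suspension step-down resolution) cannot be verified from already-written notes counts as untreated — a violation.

{A3, B3, C4, D4, F3}

D3: violates R7
E3: violates R4
F3: legal
G3: violates R4
A3: legal
B3: legal
C4: legal
D4: legal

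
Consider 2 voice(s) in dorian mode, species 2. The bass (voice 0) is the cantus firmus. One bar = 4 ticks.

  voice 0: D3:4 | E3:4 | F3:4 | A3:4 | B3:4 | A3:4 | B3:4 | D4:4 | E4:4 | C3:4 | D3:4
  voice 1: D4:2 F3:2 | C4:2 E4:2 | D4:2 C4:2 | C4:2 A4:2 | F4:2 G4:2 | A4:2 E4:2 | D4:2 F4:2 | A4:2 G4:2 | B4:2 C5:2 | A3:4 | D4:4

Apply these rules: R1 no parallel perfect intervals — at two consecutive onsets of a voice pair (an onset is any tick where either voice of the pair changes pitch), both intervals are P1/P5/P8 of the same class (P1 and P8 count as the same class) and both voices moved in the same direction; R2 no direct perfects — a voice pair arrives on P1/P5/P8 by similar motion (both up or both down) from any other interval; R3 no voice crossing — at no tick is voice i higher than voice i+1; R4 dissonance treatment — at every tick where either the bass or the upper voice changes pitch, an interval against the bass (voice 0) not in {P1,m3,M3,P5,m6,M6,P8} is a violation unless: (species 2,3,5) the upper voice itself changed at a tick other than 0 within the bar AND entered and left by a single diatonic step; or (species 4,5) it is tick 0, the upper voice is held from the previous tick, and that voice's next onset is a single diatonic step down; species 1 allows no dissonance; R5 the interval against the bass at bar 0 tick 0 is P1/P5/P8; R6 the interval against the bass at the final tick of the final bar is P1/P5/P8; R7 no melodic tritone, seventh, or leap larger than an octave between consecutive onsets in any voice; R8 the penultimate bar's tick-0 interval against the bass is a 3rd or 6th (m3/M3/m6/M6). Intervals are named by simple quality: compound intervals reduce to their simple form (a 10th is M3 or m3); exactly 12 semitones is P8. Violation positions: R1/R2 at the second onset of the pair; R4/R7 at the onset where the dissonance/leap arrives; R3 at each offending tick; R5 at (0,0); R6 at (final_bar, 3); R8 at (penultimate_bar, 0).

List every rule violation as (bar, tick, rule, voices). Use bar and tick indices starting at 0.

(4, 0, R4, (0, 1))
(6, 2, R4, (0, 1))
(7, 0, R2, (0, 1))
(7, 2, R4, (0, 1))
(8, 0, R2, (0, 1))
(9, 0, R7, (0,))
(9, 0, R7, (1,))
(10, 0, R2, (0, 1))

bar 0: v0=D3 v1=D4 downbeat P8
bar 1: v0=E3 v1=C4 downbeat m6
bar 2: v0=F3 v1=D4 downbeat M6
bar 3: v0=A3 v1=C4 downbeat m3
bar 4: v0=B3 v1=F4 downbeat TT
bar 5: v0=A3 v1=A4 downbeat P8
bar 6: v0=B3 v1=D4 downbeat m3
bar 7: v0=D4 v1=A4 downbeat P5
bar 8: v0=E4 v1=B4 downbeat P5
bar 9: v0=C3 v1=A3 downbeat M6
bar 10: v0=D3 v1=D4 downbeat P8
  -> R4 @ bar 4 tick 0 v(0, 1): B3/F4 TT untreated
  -> R4 @ bar 6 tick 2 v(0, 1): B3/F4 TT untreated
  -> R2 @ bar 7 tick 0 v(0, 1): B3/F4 TT -> D4/A4 P5 similar
  -> R4 @ bar 7 tick 2 v(0, 1): D4/G4 P4 untreated
  -> R2 @ bar 8 tick 0 v(0, 1): D4/G4 P4 -> E4/B4 P5 similar
  -> R7 @ bar 9 tick 0 v(0,): E4->C3 leap 16st
  -> R7 @ bar 9 tick 0 v(1,): C5->A3 leap 15st
  -> R2 @ bar 10 tick 0 v(0, 1): C3/A3 M6 -> D3/D4 P8 similar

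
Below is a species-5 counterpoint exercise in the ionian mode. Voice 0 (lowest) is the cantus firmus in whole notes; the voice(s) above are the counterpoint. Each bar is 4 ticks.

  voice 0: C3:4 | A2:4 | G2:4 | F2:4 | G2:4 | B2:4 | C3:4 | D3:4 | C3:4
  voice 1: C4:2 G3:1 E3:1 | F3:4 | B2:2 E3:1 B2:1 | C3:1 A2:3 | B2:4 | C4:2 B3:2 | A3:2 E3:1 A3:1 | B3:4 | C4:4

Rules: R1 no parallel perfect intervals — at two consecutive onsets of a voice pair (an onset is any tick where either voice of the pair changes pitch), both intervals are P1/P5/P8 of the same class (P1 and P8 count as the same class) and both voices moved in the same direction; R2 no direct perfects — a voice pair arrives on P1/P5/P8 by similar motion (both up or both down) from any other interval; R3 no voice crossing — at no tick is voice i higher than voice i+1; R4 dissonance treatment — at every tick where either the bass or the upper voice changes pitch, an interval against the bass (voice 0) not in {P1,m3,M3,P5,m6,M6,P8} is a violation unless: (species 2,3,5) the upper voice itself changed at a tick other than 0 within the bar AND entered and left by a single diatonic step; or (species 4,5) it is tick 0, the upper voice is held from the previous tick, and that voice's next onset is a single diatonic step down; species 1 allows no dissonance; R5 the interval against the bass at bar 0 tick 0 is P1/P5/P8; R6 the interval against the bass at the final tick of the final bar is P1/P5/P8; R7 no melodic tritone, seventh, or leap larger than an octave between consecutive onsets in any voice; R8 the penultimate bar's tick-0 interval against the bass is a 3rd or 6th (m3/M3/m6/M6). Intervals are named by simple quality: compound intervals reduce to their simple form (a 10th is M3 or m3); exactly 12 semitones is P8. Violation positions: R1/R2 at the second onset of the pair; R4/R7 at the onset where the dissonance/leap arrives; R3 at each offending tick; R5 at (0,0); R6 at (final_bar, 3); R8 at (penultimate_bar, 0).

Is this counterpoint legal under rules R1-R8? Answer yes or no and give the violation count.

No (3 violations)

bar 0: v0=C3 v1=C4 (P8)
bar 1: v0=A2 v1=F3 (m6)
bar 2: v0=G2 v1=B2 (M3)
bar 3: v0=F2 v1=C3 (P5)
bar 4: v0=G2 v1=B2 (M3)
bar 5: v0=B2 v1=C4 (m2)
bar 6: v0=C3 v1=A3 (M6)
bar 7: v0=D3 v1=B3 (M6)
bar 8: v0=C3 v1=C4 (P8)
  R7 @ bar2.0: F3->B2 leap 6st
  R4 @ bar5.0: B2/C4 m2 untreated
  R7 @ bar5.0: B2->C4 leap 13st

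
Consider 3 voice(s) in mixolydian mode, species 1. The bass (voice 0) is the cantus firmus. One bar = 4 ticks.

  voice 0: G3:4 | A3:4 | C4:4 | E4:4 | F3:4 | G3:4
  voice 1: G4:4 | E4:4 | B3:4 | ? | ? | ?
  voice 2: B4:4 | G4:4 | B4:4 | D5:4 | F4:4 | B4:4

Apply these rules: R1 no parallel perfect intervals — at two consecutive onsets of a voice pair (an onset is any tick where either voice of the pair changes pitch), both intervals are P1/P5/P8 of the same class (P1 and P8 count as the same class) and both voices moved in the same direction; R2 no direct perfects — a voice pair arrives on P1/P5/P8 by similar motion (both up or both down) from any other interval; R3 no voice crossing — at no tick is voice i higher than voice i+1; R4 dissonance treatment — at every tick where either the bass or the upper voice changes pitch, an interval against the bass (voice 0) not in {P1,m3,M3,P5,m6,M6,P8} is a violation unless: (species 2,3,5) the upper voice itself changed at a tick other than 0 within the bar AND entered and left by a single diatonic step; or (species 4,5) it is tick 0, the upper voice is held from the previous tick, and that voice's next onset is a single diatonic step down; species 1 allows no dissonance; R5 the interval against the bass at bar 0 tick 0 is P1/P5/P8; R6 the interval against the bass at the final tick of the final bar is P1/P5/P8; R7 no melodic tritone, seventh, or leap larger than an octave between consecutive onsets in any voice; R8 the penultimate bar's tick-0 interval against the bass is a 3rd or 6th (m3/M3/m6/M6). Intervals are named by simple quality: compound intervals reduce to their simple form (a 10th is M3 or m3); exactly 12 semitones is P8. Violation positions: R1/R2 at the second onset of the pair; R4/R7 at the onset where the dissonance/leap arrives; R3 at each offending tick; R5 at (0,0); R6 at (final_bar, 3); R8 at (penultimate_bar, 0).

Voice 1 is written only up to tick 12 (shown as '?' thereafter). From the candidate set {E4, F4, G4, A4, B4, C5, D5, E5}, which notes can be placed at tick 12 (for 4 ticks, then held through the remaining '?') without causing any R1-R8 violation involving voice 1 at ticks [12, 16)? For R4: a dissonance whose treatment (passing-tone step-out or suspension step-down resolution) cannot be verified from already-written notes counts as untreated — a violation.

E4: violates R2
F4: violates R4,R7
G4: violates R2
A4: violates R4,R7
B4: violates R2
C5: violates R7
D5: violates R1,R4,R7
E5: violates R2,R3,R7

{}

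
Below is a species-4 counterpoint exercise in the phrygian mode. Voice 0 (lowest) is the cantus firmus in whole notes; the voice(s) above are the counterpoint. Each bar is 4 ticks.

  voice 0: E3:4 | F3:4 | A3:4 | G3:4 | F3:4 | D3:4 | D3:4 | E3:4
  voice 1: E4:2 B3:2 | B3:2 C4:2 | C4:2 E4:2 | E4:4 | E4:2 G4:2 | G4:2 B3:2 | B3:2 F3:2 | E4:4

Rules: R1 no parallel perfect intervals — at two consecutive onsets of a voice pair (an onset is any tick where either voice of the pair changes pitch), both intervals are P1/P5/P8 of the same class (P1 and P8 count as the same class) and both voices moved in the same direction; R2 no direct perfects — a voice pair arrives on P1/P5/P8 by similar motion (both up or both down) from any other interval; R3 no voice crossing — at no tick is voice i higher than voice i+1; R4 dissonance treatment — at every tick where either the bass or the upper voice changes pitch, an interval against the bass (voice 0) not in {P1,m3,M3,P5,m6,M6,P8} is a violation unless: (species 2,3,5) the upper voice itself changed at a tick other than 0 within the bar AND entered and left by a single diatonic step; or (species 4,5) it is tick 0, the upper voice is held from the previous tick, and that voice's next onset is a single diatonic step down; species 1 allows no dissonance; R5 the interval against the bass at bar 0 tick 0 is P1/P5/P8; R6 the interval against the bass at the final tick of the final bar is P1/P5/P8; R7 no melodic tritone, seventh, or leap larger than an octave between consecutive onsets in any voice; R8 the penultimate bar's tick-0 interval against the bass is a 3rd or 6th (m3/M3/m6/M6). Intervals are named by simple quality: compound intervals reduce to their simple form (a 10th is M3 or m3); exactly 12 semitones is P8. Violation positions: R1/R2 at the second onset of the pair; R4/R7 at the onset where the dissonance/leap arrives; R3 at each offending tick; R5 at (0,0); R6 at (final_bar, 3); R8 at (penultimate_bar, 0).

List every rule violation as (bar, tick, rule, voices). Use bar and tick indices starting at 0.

bar 0: v0=E3 v1=E4 downbeat P8
bar 1: v0=F3 v1=B3 downbeat TT
bar 2: v0=A3 v1=C4 downbeat m3
bar 3: v0=G3 v1=E4 downbeat M6
bar 4: v0=F3 v1=E4 downbeat M7
bar 5: v0=D3 v1=G4 downbeat P4
bar 6: v0=D3 v1=B3 downbeat M6
bar 7: v0=E3 v1=E4 downbeat P8
  -> R4 @ bar 1 tick 0 v(0, 1): F3/B3 TT untreated
  -> R4 @ bar 4 tick 0 v(0, 1): F3/E4 M7 untreated
  -> R4 @ bar 4 tick 2 v(0, 1): F3/G4 M2 untreated
  -> R4 @ bar 5 tick 0 v(0, 1): D3/G4 P4 untreated
  -> R7 @ bar 6 tick 2 v(1,): B3->F3 leap 6st
  -> R2 @ bar 7 tick 0 v(0, 1): D3/F3 m3 -> E3/E4 P8 similar
  -> R7 @ bar 7 tick 0 v(1,): F3->E4 leap 11st

(1, 0, R4, (0, 1))
(4, 0, R4, (0, 1))
(4, 2, R4, (0, 1))
(5, 0, R4, (0, 1))
(6, 2, R7, (1,))
(7, 0, R2, (0, 1))
(7, 0, R7, (1,))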